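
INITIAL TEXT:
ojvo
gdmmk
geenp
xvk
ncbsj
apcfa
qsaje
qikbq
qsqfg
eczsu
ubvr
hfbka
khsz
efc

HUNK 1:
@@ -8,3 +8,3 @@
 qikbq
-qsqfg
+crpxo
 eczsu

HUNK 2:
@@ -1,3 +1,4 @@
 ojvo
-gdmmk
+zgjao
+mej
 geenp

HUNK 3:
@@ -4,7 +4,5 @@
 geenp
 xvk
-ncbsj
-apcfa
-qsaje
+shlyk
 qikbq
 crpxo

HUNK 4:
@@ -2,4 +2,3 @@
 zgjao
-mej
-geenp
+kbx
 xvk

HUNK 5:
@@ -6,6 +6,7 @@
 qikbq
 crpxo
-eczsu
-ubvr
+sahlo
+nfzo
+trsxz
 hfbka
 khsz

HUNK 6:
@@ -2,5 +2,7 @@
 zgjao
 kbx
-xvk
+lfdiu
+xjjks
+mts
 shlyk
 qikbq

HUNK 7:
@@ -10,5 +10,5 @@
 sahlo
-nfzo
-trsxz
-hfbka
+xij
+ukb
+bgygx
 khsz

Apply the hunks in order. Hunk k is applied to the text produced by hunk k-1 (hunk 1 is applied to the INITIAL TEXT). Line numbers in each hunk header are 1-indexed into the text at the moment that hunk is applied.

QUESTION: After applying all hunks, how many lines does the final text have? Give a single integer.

Hunk 1: at line 8 remove [qsqfg] add [crpxo] -> 14 lines: ojvo gdmmk geenp xvk ncbsj apcfa qsaje qikbq crpxo eczsu ubvr hfbka khsz efc
Hunk 2: at line 1 remove [gdmmk] add [zgjao,mej] -> 15 lines: ojvo zgjao mej geenp xvk ncbsj apcfa qsaje qikbq crpxo eczsu ubvr hfbka khsz efc
Hunk 3: at line 4 remove [ncbsj,apcfa,qsaje] add [shlyk] -> 13 lines: ojvo zgjao mej geenp xvk shlyk qikbq crpxo eczsu ubvr hfbka khsz efc
Hunk 4: at line 2 remove [mej,geenp] add [kbx] -> 12 lines: ojvo zgjao kbx xvk shlyk qikbq crpxo eczsu ubvr hfbka khsz efc
Hunk 5: at line 6 remove [eczsu,ubvr] add [sahlo,nfzo,trsxz] -> 13 lines: ojvo zgjao kbx xvk shlyk qikbq crpxo sahlo nfzo trsxz hfbka khsz efc
Hunk 6: at line 2 remove [xvk] add [lfdiu,xjjks,mts] -> 15 lines: ojvo zgjao kbx lfdiu xjjks mts shlyk qikbq crpxo sahlo nfzo trsxz hfbka khsz efc
Hunk 7: at line 10 remove [nfzo,trsxz,hfbka] add [xij,ukb,bgygx] -> 15 lines: ojvo zgjao kbx lfdiu xjjks mts shlyk qikbq crpxo sahlo xij ukb bgygx khsz efc
Final line count: 15

Answer: 15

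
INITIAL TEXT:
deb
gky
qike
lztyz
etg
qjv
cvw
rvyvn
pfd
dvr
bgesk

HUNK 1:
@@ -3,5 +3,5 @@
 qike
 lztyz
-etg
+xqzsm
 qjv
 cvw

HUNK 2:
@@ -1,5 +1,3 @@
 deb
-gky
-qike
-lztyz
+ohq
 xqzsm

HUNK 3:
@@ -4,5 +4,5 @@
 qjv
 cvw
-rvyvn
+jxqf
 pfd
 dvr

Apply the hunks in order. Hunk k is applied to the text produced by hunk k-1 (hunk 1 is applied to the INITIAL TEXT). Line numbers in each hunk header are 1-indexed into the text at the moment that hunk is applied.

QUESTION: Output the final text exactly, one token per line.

Hunk 1: at line 3 remove [etg] add [xqzsm] -> 11 lines: deb gky qike lztyz xqzsm qjv cvw rvyvn pfd dvr bgesk
Hunk 2: at line 1 remove [gky,qike,lztyz] add [ohq] -> 9 lines: deb ohq xqzsm qjv cvw rvyvn pfd dvr bgesk
Hunk 3: at line 4 remove [rvyvn] add [jxqf] -> 9 lines: deb ohq xqzsm qjv cvw jxqf pfd dvr bgesk

Answer: deb
ohq
xqzsm
qjv
cvw
jxqf
pfd
dvr
bgesk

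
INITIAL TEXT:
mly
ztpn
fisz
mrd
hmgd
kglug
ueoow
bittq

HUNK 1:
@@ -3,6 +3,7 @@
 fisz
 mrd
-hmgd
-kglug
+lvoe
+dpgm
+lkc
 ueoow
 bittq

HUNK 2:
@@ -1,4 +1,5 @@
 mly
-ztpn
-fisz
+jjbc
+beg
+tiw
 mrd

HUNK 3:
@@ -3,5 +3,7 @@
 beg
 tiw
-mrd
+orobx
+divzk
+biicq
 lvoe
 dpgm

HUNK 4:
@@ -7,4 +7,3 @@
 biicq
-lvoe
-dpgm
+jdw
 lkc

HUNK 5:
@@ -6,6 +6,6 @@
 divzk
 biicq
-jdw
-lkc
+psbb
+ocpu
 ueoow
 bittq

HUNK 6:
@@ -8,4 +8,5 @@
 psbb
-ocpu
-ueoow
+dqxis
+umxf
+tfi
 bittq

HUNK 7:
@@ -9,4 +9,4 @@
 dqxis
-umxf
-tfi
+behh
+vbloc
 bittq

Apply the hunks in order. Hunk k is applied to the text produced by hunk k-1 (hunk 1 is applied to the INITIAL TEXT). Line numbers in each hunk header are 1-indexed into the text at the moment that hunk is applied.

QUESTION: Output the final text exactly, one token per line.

Answer: mly
jjbc
beg
tiw
orobx
divzk
biicq
psbb
dqxis
behh
vbloc
bittq

Derivation:
Hunk 1: at line 3 remove [hmgd,kglug] add [lvoe,dpgm,lkc] -> 9 lines: mly ztpn fisz mrd lvoe dpgm lkc ueoow bittq
Hunk 2: at line 1 remove [ztpn,fisz] add [jjbc,beg,tiw] -> 10 lines: mly jjbc beg tiw mrd lvoe dpgm lkc ueoow bittq
Hunk 3: at line 3 remove [mrd] add [orobx,divzk,biicq] -> 12 lines: mly jjbc beg tiw orobx divzk biicq lvoe dpgm lkc ueoow bittq
Hunk 4: at line 7 remove [lvoe,dpgm] add [jdw] -> 11 lines: mly jjbc beg tiw orobx divzk biicq jdw lkc ueoow bittq
Hunk 5: at line 6 remove [jdw,lkc] add [psbb,ocpu] -> 11 lines: mly jjbc beg tiw orobx divzk biicq psbb ocpu ueoow bittq
Hunk 6: at line 8 remove [ocpu,ueoow] add [dqxis,umxf,tfi] -> 12 lines: mly jjbc beg tiw orobx divzk biicq psbb dqxis umxf tfi bittq
Hunk 7: at line 9 remove [umxf,tfi] add [behh,vbloc] -> 12 lines: mly jjbc beg tiw orobx divzk biicq psbb dqxis behh vbloc bittq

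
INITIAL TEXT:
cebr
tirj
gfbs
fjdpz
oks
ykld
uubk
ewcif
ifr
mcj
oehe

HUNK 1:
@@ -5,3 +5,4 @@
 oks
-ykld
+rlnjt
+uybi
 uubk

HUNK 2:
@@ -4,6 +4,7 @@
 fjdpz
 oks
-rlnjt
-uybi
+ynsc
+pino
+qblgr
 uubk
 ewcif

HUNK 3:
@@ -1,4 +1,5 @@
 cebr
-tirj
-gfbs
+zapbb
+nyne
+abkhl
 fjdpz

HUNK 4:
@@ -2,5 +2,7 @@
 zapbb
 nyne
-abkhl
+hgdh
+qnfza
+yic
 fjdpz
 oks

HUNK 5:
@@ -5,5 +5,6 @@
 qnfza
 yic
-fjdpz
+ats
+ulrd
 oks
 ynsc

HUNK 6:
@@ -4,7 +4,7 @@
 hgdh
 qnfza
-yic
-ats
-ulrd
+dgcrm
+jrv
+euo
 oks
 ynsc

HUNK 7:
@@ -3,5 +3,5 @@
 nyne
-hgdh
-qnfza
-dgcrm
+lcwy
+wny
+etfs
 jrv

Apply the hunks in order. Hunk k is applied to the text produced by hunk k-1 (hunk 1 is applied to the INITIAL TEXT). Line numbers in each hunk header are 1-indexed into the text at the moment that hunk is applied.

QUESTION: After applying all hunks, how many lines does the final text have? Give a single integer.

Answer: 17

Derivation:
Hunk 1: at line 5 remove [ykld] add [rlnjt,uybi] -> 12 lines: cebr tirj gfbs fjdpz oks rlnjt uybi uubk ewcif ifr mcj oehe
Hunk 2: at line 4 remove [rlnjt,uybi] add [ynsc,pino,qblgr] -> 13 lines: cebr tirj gfbs fjdpz oks ynsc pino qblgr uubk ewcif ifr mcj oehe
Hunk 3: at line 1 remove [tirj,gfbs] add [zapbb,nyne,abkhl] -> 14 lines: cebr zapbb nyne abkhl fjdpz oks ynsc pino qblgr uubk ewcif ifr mcj oehe
Hunk 4: at line 2 remove [abkhl] add [hgdh,qnfza,yic] -> 16 lines: cebr zapbb nyne hgdh qnfza yic fjdpz oks ynsc pino qblgr uubk ewcif ifr mcj oehe
Hunk 5: at line 5 remove [fjdpz] add [ats,ulrd] -> 17 lines: cebr zapbb nyne hgdh qnfza yic ats ulrd oks ynsc pino qblgr uubk ewcif ifr mcj oehe
Hunk 6: at line 4 remove [yic,ats,ulrd] add [dgcrm,jrv,euo] -> 17 lines: cebr zapbb nyne hgdh qnfza dgcrm jrv euo oks ynsc pino qblgr uubk ewcif ifr mcj oehe
Hunk 7: at line 3 remove [hgdh,qnfza,dgcrm] add [lcwy,wny,etfs] -> 17 lines: cebr zapbb nyne lcwy wny etfs jrv euo oks ynsc pino qblgr uubk ewcif ifr mcj oehe
Final line count: 17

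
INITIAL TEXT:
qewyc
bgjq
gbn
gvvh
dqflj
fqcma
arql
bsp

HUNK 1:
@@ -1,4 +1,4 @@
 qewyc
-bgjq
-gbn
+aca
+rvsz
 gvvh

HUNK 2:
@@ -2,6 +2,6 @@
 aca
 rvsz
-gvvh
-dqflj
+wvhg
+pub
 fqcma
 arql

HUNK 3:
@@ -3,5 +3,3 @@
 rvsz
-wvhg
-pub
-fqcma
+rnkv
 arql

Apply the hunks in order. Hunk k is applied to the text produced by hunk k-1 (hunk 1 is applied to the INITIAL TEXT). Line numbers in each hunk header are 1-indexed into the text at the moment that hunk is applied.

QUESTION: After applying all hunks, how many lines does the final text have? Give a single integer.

Hunk 1: at line 1 remove [bgjq,gbn] add [aca,rvsz] -> 8 lines: qewyc aca rvsz gvvh dqflj fqcma arql bsp
Hunk 2: at line 2 remove [gvvh,dqflj] add [wvhg,pub] -> 8 lines: qewyc aca rvsz wvhg pub fqcma arql bsp
Hunk 3: at line 3 remove [wvhg,pub,fqcma] add [rnkv] -> 6 lines: qewyc aca rvsz rnkv arql bsp
Final line count: 6

Answer: 6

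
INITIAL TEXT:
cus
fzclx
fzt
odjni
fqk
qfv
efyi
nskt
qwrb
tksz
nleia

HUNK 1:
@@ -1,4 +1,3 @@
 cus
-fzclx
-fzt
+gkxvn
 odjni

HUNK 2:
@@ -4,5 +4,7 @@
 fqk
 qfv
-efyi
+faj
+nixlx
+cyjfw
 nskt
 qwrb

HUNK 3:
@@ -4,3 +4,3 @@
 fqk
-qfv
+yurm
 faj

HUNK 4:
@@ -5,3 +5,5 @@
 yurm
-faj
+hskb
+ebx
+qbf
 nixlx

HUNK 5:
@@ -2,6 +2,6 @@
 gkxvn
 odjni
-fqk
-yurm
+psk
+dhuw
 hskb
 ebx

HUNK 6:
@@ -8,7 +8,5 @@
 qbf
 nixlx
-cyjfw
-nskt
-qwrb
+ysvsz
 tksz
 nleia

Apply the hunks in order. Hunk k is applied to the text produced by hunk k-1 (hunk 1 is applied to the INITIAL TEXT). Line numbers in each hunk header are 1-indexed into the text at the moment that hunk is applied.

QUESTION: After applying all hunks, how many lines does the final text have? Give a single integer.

Answer: 12

Derivation:
Hunk 1: at line 1 remove [fzclx,fzt] add [gkxvn] -> 10 lines: cus gkxvn odjni fqk qfv efyi nskt qwrb tksz nleia
Hunk 2: at line 4 remove [efyi] add [faj,nixlx,cyjfw] -> 12 lines: cus gkxvn odjni fqk qfv faj nixlx cyjfw nskt qwrb tksz nleia
Hunk 3: at line 4 remove [qfv] add [yurm] -> 12 lines: cus gkxvn odjni fqk yurm faj nixlx cyjfw nskt qwrb tksz nleia
Hunk 4: at line 5 remove [faj] add [hskb,ebx,qbf] -> 14 lines: cus gkxvn odjni fqk yurm hskb ebx qbf nixlx cyjfw nskt qwrb tksz nleia
Hunk 5: at line 2 remove [fqk,yurm] add [psk,dhuw] -> 14 lines: cus gkxvn odjni psk dhuw hskb ebx qbf nixlx cyjfw nskt qwrb tksz nleia
Hunk 6: at line 8 remove [cyjfw,nskt,qwrb] add [ysvsz] -> 12 lines: cus gkxvn odjni psk dhuw hskb ebx qbf nixlx ysvsz tksz nleia
Final line count: 12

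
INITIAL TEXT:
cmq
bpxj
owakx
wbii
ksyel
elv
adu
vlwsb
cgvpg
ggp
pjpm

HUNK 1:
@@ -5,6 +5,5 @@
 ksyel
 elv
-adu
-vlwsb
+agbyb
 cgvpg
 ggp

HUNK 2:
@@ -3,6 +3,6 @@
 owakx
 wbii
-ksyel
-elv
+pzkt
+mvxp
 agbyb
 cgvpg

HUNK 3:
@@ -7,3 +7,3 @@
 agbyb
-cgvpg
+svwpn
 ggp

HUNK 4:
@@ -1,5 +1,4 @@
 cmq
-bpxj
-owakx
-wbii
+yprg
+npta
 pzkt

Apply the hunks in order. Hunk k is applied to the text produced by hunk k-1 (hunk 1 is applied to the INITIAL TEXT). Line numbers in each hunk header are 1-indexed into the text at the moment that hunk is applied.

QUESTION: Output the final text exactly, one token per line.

Hunk 1: at line 5 remove [adu,vlwsb] add [agbyb] -> 10 lines: cmq bpxj owakx wbii ksyel elv agbyb cgvpg ggp pjpm
Hunk 2: at line 3 remove [ksyel,elv] add [pzkt,mvxp] -> 10 lines: cmq bpxj owakx wbii pzkt mvxp agbyb cgvpg ggp pjpm
Hunk 3: at line 7 remove [cgvpg] add [svwpn] -> 10 lines: cmq bpxj owakx wbii pzkt mvxp agbyb svwpn ggp pjpm
Hunk 4: at line 1 remove [bpxj,owakx,wbii] add [yprg,npta] -> 9 lines: cmq yprg npta pzkt mvxp agbyb svwpn ggp pjpm

Answer: cmq
yprg
npta
pzkt
mvxp
agbyb
svwpn
ggp
pjpm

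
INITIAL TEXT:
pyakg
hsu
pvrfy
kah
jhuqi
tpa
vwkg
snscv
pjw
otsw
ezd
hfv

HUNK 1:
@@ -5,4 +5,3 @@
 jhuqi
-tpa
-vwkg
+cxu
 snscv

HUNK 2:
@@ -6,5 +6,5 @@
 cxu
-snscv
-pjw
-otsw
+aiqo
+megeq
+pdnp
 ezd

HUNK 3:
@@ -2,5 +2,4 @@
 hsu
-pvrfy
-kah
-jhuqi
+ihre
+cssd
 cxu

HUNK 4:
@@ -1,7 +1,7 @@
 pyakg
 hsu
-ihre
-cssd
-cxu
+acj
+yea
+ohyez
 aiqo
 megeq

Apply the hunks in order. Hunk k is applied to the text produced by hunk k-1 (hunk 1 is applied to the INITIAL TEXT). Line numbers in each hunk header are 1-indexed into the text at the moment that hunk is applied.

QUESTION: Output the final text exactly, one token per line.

Hunk 1: at line 5 remove [tpa,vwkg] add [cxu] -> 11 lines: pyakg hsu pvrfy kah jhuqi cxu snscv pjw otsw ezd hfv
Hunk 2: at line 6 remove [snscv,pjw,otsw] add [aiqo,megeq,pdnp] -> 11 lines: pyakg hsu pvrfy kah jhuqi cxu aiqo megeq pdnp ezd hfv
Hunk 3: at line 2 remove [pvrfy,kah,jhuqi] add [ihre,cssd] -> 10 lines: pyakg hsu ihre cssd cxu aiqo megeq pdnp ezd hfv
Hunk 4: at line 1 remove [ihre,cssd,cxu] add [acj,yea,ohyez] -> 10 lines: pyakg hsu acj yea ohyez aiqo megeq pdnp ezd hfv

Answer: pyakg
hsu
acj
yea
ohyez
aiqo
megeq
pdnp
ezd
hfv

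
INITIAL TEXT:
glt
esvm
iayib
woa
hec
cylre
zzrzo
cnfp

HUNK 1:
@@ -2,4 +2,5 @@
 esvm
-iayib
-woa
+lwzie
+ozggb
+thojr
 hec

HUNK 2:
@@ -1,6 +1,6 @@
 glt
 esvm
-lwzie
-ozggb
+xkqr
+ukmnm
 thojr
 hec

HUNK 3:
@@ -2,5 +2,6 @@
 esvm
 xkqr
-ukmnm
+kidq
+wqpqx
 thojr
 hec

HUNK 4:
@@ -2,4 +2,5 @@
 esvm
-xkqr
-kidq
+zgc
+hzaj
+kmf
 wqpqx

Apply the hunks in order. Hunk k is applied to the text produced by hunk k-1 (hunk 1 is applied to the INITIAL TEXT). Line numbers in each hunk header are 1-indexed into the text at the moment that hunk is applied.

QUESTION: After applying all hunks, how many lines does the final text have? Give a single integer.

Hunk 1: at line 2 remove [iayib,woa] add [lwzie,ozggb,thojr] -> 9 lines: glt esvm lwzie ozggb thojr hec cylre zzrzo cnfp
Hunk 2: at line 1 remove [lwzie,ozggb] add [xkqr,ukmnm] -> 9 lines: glt esvm xkqr ukmnm thojr hec cylre zzrzo cnfp
Hunk 3: at line 2 remove [ukmnm] add [kidq,wqpqx] -> 10 lines: glt esvm xkqr kidq wqpqx thojr hec cylre zzrzo cnfp
Hunk 4: at line 2 remove [xkqr,kidq] add [zgc,hzaj,kmf] -> 11 lines: glt esvm zgc hzaj kmf wqpqx thojr hec cylre zzrzo cnfp
Final line count: 11

Answer: 11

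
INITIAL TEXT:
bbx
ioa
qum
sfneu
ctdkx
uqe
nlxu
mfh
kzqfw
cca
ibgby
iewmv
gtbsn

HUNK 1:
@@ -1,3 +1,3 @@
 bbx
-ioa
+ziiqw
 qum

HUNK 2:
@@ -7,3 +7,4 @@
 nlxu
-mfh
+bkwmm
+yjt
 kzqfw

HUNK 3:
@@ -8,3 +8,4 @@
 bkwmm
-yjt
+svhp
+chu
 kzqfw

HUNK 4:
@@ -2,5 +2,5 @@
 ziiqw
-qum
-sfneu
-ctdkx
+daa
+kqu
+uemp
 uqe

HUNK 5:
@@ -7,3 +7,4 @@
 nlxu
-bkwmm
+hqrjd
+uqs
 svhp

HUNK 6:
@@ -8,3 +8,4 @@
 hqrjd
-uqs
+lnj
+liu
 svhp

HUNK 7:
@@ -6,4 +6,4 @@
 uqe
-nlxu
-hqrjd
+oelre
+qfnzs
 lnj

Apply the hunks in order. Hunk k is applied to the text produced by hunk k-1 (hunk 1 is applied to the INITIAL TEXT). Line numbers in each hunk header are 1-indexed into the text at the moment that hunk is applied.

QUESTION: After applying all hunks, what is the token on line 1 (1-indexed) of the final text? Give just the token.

Answer: bbx

Derivation:
Hunk 1: at line 1 remove [ioa] add [ziiqw] -> 13 lines: bbx ziiqw qum sfneu ctdkx uqe nlxu mfh kzqfw cca ibgby iewmv gtbsn
Hunk 2: at line 7 remove [mfh] add [bkwmm,yjt] -> 14 lines: bbx ziiqw qum sfneu ctdkx uqe nlxu bkwmm yjt kzqfw cca ibgby iewmv gtbsn
Hunk 3: at line 8 remove [yjt] add [svhp,chu] -> 15 lines: bbx ziiqw qum sfneu ctdkx uqe nlxu bkwmm svhp chu kzqfw cca ibgby iewmv gtbsn
Hunk 4: at line 2 remove [qum,sfneu,ctdkx] add [daa,kqu,uemp] -> 15 lines: bbx ziiqw daa kqu uemp uqe nlxu bkwmm svhp chu kzqfw cca ibgby iewmv gtbsn
Hunk 5: at line 7 remove [bkwmm] add [hqrjd,uqs] -> 16 lines: bbx ziiqw daa kqu uemp uqe nlxu hqrjd uqs svhp chu kzqfw cca ibgby iewmv gtbsn
Hunk 6: at line 8 remove [uqs] add [lnj,liu] -> 17 lines: bbx ziiqw daa kqu uemp uqe nlxu hqrjd lnj liu svhp chu kzqfw cca ibgby iewmv gtbsn
Hunk 7: at line 6 remove [nlxu,hqrjd] add [oelre,qfnzs] -> 17 lines: bbx ziiqw daa kqu uemp uqe oelre qfnzs lnj liu svhp chu kzqfw cca ibgby iewmv gtbsn
Final line 1: bbx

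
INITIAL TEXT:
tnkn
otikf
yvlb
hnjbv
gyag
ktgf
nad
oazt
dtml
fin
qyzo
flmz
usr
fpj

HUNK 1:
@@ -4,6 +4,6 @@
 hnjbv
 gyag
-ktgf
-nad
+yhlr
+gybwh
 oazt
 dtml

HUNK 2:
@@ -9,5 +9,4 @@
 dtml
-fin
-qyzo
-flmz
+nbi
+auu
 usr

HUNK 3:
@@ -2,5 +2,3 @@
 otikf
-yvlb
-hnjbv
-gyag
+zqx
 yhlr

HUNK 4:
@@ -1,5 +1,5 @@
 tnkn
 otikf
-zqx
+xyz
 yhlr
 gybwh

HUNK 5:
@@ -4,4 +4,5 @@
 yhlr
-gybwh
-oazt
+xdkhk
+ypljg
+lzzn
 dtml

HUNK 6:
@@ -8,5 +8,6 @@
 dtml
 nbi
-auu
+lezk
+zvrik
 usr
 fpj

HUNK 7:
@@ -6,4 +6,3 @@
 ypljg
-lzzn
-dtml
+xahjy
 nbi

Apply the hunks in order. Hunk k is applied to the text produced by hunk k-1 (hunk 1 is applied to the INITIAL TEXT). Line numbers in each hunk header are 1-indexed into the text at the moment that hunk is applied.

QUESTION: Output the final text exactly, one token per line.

Hunk 1: at line 4 remove [ktgf,nad] add [yhlr,gybwh] -> 14 lines: tnkn otikf yvlb hnjbv gyag yhlr gybwh oazt dtml fin qyzo flmz usr fpj
Hunk 2: at line 9 remove [fin,qyzo,flmz] add [nbi,auu] -> 13 lines: tnkn otikf yvlb hnjbv gyag yhlr gybwh oazt dtml nbi auu usr fpj
Hunk 3: at line 2 remove [yvlb,hnjbv,gyag] add [zqx] -> 11 lines: tnkn otikf zqx yhlr gybwh oazt dtml nbi auu usr fpj
Hunk 4: at line 1 remove [zqx] add [xyz] -> 11 lines: tnkn otikf xyz yhlr gybwh oazt dtml nbi auu usr fpj
Hunk 5: at line 4 remove [gybwh,oazt] add [xdkhk,ypljg,lzzn] -> 12 lines: tnkn otikf xyz yhlr xdkhk ypljg lzzn dtml nbi auu usr fpj
Hunk 6: at line 8 remove [auu] add [lezk,zvrik] -> 13 lines: tnkn otikf xyz yhlr xdkhk ypljg lzzn dtml nbi lezk zvrik usr fpj
Hunk 7: at line 6 remove [lzzn,dtml] add [xahjy] -> 12 lines: tnkn otikf xyz yhlr xdkhk ypljg xahjy nbi lezk zvrik usr fpj

Answer: tnkn
otikf
xyz
yhlr
xdkhk
ypljg
xahjy
nbi
lezk
zvrik
usr
fpj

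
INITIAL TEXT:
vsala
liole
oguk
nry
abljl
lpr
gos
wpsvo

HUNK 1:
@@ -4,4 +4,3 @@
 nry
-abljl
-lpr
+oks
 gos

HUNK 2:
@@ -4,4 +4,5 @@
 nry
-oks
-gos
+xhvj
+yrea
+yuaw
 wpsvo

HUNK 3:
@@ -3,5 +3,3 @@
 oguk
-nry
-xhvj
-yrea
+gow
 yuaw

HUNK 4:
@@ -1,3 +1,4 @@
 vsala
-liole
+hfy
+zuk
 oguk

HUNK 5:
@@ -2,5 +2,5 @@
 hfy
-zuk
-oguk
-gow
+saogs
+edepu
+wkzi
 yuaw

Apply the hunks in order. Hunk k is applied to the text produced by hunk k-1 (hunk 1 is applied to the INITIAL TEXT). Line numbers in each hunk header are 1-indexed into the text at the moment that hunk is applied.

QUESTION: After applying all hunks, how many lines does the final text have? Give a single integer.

Answer: 7

Derivation:
Hunk 1: at line 4 remove [abljl,lpr] add [oks] -> 7 lines: vsala liole oguk nry oks gos wpsvo
Hunk 2: at line 4 remove [oks,gos] add [xhvj,yrea,yuaw] -> 8 lines: vsala liole oguk nry xhvj yrea yuaw wpsvo
Hunk 3: at line 3 remove [nry,xhvj,yrea] add [gow] -> 6 lines: vsala liole oguk gow yuaw wpsvo
Hunk 4: at line 1 remove [liole] add [hfy,zuk] -> 7 lines: vsala hfy zuk oguk gow yuaw wpsvo
Hunk 5: at line 2 remove [zuk,oguk,gow] add [saogs,edepu,wkzi] -> 7 lines: vsala hfy saogs edepu wkzi yuaw wpsvo
Final line count: 7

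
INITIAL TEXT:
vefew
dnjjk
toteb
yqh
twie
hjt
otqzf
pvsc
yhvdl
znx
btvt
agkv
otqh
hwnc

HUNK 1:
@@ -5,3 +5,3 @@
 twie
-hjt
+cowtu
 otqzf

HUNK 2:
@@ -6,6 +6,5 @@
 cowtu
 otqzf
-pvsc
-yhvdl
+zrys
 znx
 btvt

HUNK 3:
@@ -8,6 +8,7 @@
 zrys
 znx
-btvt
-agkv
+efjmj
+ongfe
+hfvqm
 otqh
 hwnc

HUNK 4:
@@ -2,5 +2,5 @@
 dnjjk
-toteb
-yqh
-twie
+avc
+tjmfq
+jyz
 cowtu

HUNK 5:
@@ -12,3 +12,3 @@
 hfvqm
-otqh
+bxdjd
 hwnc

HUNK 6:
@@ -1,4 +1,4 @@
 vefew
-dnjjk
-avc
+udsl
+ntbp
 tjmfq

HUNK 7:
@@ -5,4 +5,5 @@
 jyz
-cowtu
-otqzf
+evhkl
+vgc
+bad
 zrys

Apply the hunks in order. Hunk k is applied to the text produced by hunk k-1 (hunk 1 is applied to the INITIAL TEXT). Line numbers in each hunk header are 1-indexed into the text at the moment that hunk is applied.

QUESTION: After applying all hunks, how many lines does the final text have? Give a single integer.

Answer: 15

Derivation:
Hunk 1: at line 5 remove [hjt] add [cowtu] -> 14 lines: vefew dnjjk toteb yqh twie cowtu otqzf pvsc yhvdl znx btvt agkv otqh hwnc
Hunk 2: at line 6 remove [pvsc,yhvdl] add [zrys] -> 13 lines: vefew dnjjk toteb yqh twie cowtu otqzf zrys znx btvt agkv otqh hwnc
Hunk 3: at line 8 remove [btvt,agkv] add [efjmj,ongfe,hfvqm] -> 14 lines: vefew dnjjk toteb yqh twie cowtu otqzf zrys znx efjmj ongfe hfvqm otqh hwnc
Hunk 4: at line 2 remove [toteb,yqh,twie] add [avc,tjmfq,jyz] -> 14 lines: vefew dnjjk avc tjmfq jyz cowtu otqzf zrys znx efjmj ongfe hfvqm otqh hwnc
Hunk 5: at line 12 remove [otqh] add [bxdjd] -> 14 lines: vefew dnjjk avc tjmfq jyz cowtu otqzf zrys znx efjmj ongfe hfvqm bxdjd hwnc
Hunk 6: at line 1 remove [dnjjk,avc] add [udsl,ntbp] -> 14 lines: vefew udsl ntbp tjmfq jyz cowtu otqzf zrys znx efjmj ongfe hfvqm bxdjd hwnc
Hunk 7: at line 5 remove [cowtu,otqzf] add [evhkl,vgc,bad] -> 15 lines: vefew udsl ntbp tjmfq jyz evhkl vgc bad zrys znx efjmj ongfe hfvqm bxdjd hwnc
Final line count: 15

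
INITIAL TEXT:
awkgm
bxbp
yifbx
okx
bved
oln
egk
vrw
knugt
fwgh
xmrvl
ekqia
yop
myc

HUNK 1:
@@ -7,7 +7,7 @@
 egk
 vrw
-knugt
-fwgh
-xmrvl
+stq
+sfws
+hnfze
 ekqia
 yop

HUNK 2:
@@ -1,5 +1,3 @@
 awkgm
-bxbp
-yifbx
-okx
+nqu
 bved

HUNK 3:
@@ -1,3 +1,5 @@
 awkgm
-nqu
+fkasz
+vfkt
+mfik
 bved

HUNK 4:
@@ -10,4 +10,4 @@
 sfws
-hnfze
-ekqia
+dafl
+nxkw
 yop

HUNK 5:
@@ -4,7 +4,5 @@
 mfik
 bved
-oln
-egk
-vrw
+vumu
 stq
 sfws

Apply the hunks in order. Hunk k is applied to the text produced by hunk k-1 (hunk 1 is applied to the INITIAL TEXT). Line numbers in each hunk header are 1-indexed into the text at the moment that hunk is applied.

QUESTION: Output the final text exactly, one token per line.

Answer: awkgm
fkasz
vfkt
mfik
bved
vumu
stq
sfws
dafl
nxkw
yop
myc

Derivation:
Hunk 1: at line 7 remove [knugt,fwgh,xmrvl] add [stq,sfws,hnfze] -> 14 lines: awkgm bxbp yifbx okx bved oln egk vrw stq sfws hnfze ekqia yop myc
Hunk 2: at line 1 remove [bxbp,yifbx,okx] add [nqu] -> 12 lines: awkgm nqu bved oln egk vrw stq sfws hnfze ekqia yop myc
Hunk 3: at line 1 remove [nqu] add [fkasz,vfkt,mfik] -> 14 lines: awkgm fkasz vfkt mfik bved oln egk vrw stq sfws hnfze ekqia yop myc
Hunk 4: at line 10 remove [hnfze,ekqia] add [dafl,nxkw] -> 14 lines: awkgm fkasz vfkt mfik bved oln egk vrw stq sfws dafl nxkw yop myc
Hunk 5: at line 4 remove [oln,egk,vrw] add [vumu] -> 12 lines: awkgm fkasz vfkt mfik bved vumu stq sfws dafl nxkw yop myc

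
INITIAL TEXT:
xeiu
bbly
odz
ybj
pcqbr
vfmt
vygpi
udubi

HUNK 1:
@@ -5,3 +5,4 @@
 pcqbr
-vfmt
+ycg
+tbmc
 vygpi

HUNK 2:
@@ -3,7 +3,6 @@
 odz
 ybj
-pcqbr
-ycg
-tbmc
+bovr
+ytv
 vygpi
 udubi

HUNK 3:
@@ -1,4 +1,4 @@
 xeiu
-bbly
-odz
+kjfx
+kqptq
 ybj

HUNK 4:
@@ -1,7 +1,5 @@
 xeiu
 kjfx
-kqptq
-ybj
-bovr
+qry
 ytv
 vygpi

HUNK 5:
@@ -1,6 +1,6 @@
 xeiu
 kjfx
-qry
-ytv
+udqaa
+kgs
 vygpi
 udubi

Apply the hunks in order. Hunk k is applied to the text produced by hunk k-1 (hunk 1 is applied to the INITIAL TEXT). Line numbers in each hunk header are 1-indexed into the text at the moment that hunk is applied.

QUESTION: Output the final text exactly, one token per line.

Answer: xeiu
kjfx
udqaa
kgs
vygpi
udubi

Derivation:
Hunk 1: at line 5 remove [vfmt] add [ycg,tbmc] -> 9 lines: xeiu bbly odz ybj pcqbr ycg tbmc vygpi udubi
Hunk 2: at line 3 remove [pcqbr,ycg,tbmc] add [bovr,ytv] -> 8 lines: xeiu bbly odz ybj bovr ytv vygpi udubi
Hunk 3: at line 1 remove [bbly,odz] add [kjfx,kqptq] -> 8 lines: xeiu kjfx kqptq ybj bovr ytv vygpi udubi
Hunk 4: at line 1 remove [kqptq,ybj,bovr] add [qry] -> 6 lines: xeiu kjfx qry ytv vygpi udubi
Hunk 5: at line 1 remove [qry,ytv] add [udqaa,kgs] -> 6 lines: xeiu kjfx udqaa kgs vygpi udubi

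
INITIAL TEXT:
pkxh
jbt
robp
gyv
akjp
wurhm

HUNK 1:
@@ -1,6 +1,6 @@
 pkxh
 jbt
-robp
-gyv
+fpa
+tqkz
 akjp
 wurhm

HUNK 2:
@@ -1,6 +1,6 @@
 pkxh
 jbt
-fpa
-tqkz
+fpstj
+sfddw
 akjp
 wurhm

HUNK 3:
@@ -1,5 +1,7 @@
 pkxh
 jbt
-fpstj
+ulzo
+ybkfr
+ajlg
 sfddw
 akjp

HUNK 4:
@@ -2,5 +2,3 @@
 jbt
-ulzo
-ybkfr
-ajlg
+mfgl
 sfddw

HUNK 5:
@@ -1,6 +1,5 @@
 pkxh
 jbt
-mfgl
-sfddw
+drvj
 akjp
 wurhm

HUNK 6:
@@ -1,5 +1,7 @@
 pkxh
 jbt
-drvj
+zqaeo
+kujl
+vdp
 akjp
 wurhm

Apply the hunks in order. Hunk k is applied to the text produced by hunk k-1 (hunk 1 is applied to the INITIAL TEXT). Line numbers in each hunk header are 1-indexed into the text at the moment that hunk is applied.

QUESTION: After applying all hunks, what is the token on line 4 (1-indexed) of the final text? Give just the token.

Answer: kujl

Derivation:
Hunk 1: at line 1 remove [robp,gyv] add [fpa,tqkz] -> 6 lines: pkxh jbt fpa tqkz akjp wurhm
Hunk 2: at line 1 remove [fpa,tqkz] add [fpstj,sfddw] -> 6 lines: pkxh jbt fpstj sfddw akjp wurhm
Hunk 3: at line 1 remove [fpstj] add [ulzo,ybkfr,ajlg] -> 8 lines: pkxh jbt ulzo ybkfr ajlg sfddw akjp wurhm
Hunk 4: at line 2 remove [ulzo,ybkfr,ajlg] add [mfgl] -> 6 lines: pkxh jbt mfgl sfddw akjp wurhm
Hunk 5: at line 1 remove [mfgl,sfddw] add [drvj] -> 5 lines: pkxh jbt drvj akjp wurhm
Hunk 6: at line 1 remove [drvj] add [zqaeo,kujl,vdp] -> 7 lines: pkxh jbt zqaeo kujl vdp akjp wurhm
Final line 4: kujl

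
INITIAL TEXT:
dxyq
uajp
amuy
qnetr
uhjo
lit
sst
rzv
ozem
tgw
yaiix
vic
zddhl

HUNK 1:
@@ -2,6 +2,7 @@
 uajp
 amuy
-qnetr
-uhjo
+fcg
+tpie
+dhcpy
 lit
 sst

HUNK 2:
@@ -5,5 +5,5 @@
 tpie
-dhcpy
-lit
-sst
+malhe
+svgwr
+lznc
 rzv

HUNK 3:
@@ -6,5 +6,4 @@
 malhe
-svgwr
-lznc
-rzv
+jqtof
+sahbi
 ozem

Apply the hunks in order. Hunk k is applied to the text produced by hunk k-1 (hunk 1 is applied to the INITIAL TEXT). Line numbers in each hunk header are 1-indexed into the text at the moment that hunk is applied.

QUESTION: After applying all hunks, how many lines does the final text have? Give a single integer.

Answer: 13

Derivation:
Hunk 1: at line 2 remove [qnetr,uhjo] add [fcg,tpie,dhcpy] -> 14 lines: dxyq uajp amuy fcg tpie dhcpy lit sst rzv ozem tgw yaiix vic zddhl
Hunk 2: at line 5 remove [dhcpy,lit,sst] add [malhe,svgwr,lznc] -> 14 lines: dxyq uajp amuy fcg tpie malhe svgwr lznc rzv ozem tgw yaiix vic zddhl
Hunk 3: at line 6 remove [svgwr,lznc,rzv] add [jqtof,sahbi] -> 13 lines: dxyq uajp amuy fcg tpie malhe jqtof sahbi ozem tgw yaiix vic zddhl
Final line count: 13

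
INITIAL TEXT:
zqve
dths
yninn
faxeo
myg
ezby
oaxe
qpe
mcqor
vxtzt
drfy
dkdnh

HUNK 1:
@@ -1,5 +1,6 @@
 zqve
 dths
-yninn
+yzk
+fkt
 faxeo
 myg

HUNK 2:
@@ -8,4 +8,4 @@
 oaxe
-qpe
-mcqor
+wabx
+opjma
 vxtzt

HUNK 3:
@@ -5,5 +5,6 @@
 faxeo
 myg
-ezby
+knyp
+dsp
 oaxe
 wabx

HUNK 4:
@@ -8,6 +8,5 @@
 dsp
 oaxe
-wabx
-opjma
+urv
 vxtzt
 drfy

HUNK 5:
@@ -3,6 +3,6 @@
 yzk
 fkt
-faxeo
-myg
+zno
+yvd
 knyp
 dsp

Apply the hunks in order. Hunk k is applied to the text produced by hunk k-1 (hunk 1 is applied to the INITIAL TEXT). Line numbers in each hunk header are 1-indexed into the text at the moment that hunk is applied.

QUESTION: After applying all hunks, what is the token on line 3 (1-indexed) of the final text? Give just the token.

Answer: yzk

Derivation:
Hunk 1: at line 1 remove [yninn] add [yzk,fkt] -> 13 lines: zqve dths yzk fkt faxeo myg ezby oaxe qpe mcqor vxtzt drfy dkdnh
Hunk 2: at line 8 remove [qpe,mcqor] add [wabx,opjma] -> 13 lines: zqve dths yzk fkt faxeo myg ezby oaxe wabx opjma vxtzt drfy dkdnh
Hunk 3: at line 5 remove [ezby] add [knyp,dsp] -> 14 lines: zqve dths yzk fkt faxeo myg knyp dsp oaxe wabx opjma vxtzt drfy dkdnh
Hunk 4: at line 8 remove [wabx,opjma] add [urv] -> 13 lines: zqve dths yzk fkt faxeo myg knyp dsp oaxe urv vxtzt drfy dkdnh
Hunk 5: at line 3 remove [faxeo,myg] add [zno,yvd] -> 13 lines: zqve dths yzk fkt zno yvd knyp dsp oaxe urv vxtzt drfy dkdnh
Final line 3: yzk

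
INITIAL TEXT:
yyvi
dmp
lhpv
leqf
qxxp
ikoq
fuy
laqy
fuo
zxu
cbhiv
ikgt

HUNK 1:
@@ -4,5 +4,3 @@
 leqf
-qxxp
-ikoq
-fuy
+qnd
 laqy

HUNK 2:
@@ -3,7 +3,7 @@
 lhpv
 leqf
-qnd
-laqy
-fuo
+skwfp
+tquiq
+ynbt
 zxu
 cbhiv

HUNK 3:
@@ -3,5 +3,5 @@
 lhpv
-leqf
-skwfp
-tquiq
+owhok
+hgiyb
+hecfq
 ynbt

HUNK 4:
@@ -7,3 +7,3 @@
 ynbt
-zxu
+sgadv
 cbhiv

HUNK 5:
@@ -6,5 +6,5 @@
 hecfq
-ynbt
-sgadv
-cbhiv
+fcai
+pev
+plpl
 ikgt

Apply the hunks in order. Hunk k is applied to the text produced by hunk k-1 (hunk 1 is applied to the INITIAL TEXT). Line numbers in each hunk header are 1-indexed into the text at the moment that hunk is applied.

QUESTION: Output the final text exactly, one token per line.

Hunk 1: at line 4 remove [qxxp,ikoq,fuy] add [qnd] -> 10 lines: yyvi dmp lhpv leqf qnd laqy fuo zxu cbhiv ikgt
Hunk 2: at line 3 remove [qnd,laqy,fuo] add [skwfp,tquiq,ynbt] -> 10 lines: yyvi dmp lhpv leqf skwfp tquiq ynbt zxu cbhiv ikgt
Hunk 3: at line 3 remove [leqf,skwfp,tquiq] add [owhok,hgiyb,hecfq] -> 10 lines: yyvi dmp lhpv owhok hgiyb hecfq ynbt zxu cbhiv ikgt
Hunk 4: at line 7 remove [zxu] add [sgadv] -> 10 lines: yyvi dmp lhpv owhok hgiyb hecfq ynbt sgadv cbhiv ikgt
Hunk 5: at line 6 remove [ynbt,sgadv,cbhiv] add [fcai,pev,plpl] -> 10 lines: yyvi dmp lhpv owhok hgiyb hecfq fcai pev plpl ikgt

Answer: yyvi
dmp
lhpv
owhok
hgiyb
hecfq
fcai
pev
plpl
ikgt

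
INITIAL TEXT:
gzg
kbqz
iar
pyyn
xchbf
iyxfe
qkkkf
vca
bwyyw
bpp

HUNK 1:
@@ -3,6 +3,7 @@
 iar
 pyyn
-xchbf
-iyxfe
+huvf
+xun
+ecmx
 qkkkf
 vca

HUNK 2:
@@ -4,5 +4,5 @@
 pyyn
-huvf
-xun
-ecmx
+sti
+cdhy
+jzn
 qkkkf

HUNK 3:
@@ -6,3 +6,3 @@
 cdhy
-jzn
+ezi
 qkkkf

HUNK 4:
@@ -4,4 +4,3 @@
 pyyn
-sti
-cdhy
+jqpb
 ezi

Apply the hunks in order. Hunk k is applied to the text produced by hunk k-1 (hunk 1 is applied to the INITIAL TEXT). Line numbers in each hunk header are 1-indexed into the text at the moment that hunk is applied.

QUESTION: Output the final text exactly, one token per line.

Hunk 1: at line 3 remove [xchbf,iyxfe] add [huvf,xun,ecmx] -> 11 lines: gzg kbqz iar pyyn huvf xun ecmx qkkkf vca bwyyw bpp
Hunk 2: at line 4 remove [huvf,xun,ecmx] add [sti,cdhy,jzn] -> 11 lines: gzg kbqz iar pyyn sti cdhy jzn qkkkf vca bwyyw bpp
Hunk 3: at line 6 remove [jzn] add [ezi] -> 11 lines: gzg kbqz iar pyyn sti cdhy ezi qkkkf vca bwyyw bpp
Hunk 4: at line 4 remove [sti,cdhy] add [jqpb] -> 10 lines: gzg kbqz iar pyyn jqpb ezi qkkkf vca bwyyw bpp

Answer: gzg
kbqz
iar
pyyn
jqpb
ezi
qkkkf
vca
bwyyw
bpp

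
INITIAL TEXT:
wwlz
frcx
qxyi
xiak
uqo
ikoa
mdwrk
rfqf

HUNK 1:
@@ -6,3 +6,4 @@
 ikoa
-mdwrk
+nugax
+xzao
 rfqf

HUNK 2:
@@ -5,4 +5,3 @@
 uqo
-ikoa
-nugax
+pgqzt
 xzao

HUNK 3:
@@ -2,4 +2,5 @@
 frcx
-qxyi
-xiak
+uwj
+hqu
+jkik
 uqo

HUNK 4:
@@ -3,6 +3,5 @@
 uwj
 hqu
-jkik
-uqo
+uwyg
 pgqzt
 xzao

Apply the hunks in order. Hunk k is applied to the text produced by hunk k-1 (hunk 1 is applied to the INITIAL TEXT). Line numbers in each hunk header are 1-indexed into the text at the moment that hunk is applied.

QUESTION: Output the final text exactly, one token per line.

Answer: wwlz
frcx
uwj
hqu
uwyg
pgqzt
xzao
rfqf

Derivation:
Hunk 1: at line 6 remove [mdwrk] add [nugax,xzao] -> 9 lines: wwlz frcx qxyi xiak uqo ikoa nugax xzao rfqf
Hunk 2: at line 5 remove [ikoa,nugax] add [pgqzt] -> 8 lines: wwlz frcx qxyi xiak uqo pgqzt xzao rfqf
Hunk 3: at line 2 remove [qxyi,xiak] add [uwj,hqu,jkik] -> 9 lines: wwlz frcx uwj hqu jkik uqo pgqzt xzao rfqf
Hunk 4: at line 3 remove [jkik,uqo] add [uwyg] -> 8 lines: wwlz frcx uwj hqu uwyg pgqzt xzao rfqf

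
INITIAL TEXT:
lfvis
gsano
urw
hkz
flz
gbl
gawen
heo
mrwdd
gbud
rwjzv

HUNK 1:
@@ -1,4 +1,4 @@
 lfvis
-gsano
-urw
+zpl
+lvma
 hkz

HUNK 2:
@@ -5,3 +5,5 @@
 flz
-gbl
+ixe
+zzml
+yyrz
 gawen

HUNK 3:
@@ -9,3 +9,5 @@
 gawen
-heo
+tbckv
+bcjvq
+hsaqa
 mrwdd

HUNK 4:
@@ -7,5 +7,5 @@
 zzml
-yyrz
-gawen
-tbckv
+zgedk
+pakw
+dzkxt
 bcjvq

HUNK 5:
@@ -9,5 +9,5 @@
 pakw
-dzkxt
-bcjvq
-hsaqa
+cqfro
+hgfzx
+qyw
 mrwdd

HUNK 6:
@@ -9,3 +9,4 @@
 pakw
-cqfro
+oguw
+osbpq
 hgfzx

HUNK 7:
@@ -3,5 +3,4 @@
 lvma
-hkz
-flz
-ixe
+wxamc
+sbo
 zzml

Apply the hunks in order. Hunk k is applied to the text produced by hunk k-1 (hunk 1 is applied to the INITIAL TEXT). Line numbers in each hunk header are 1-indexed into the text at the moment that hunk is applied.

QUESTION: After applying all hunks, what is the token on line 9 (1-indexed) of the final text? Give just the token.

Hunk 1: at line 1 remove [gsano,urw] add [zpl,lvma] -> 11 lines: lfvis zpl lvma hkz flz gbl gawen heo mrwdd gbud rwjzv
Hunk 2: at line 5 remove [gbl] add [ixe,zzml,yyrz] -> 13 lines: lfvis zpl lvma hkz flz ixe zzml yyrz gawen heo mrwdd gbud rwjzv
Hunk 3: at line 9 remove [heo] add [tbckv,bcjvq,hsaqa] -> 15 lines: lfvis zpl lvma hkz flz ixe zzml yyrz gawen tbckv bcjvq hsaqa mrwdd gbud rwjzv
Hunk 4: at line 7 remove [yyrz,gawen,tbckv] add [zgedk,pakw,dzkxt] -> 15 lines: lfvis zpl lvma hkz flz ixe zzml zgedk pakw dzkxt bcjvq hsaqa mrwdd gbud rwjzv
Hunk 5: at line 9 remove [dzkxt,bcjvq,hsaqa] add [cqfro,hgfzx,qyw] -> 15 lines: lfvis zpl lvma hkz flz ixe zzml zgedk pakw cqfro hgfzx qyw mrwdd gbud rwjzv
Hunk 6: at line 9 remove [cqfro] add [oguw,osbpq] -> 16 lines: lfvis zpl lvma hkz flz ixe zzml zgedk pakw oguw osbpq hgfzx qyw mrwdd gbud rwjzv
Hunk 7: at line 3 remove [hkz,flz,ixe] add [wxamc,sbo] -> 15 lines: lfvis zpl lvma wxamc sbo zzml zgedk pakw oguw osbpq hgfzx qyw mrwdd gbud rwjzv
Final line 9: oguw

Answer: oguw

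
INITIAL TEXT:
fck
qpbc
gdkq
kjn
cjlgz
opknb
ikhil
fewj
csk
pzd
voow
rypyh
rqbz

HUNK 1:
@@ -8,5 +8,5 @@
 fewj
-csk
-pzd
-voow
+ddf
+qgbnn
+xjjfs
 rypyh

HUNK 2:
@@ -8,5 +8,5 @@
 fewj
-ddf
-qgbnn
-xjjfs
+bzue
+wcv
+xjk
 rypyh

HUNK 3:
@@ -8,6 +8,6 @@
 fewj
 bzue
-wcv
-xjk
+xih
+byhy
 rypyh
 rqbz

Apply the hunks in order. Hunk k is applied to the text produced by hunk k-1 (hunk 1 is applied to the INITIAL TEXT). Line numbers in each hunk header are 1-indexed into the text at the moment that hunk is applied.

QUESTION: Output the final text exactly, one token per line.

Hunk 1: at line 8 remove [csk,pzd,voow] add [ddf,qgbnn,xjjfs] -> 13 lines: fck qpbc gdkq kjn cjlgz opknb ikhil fewj ddf qgbnn xjjfs rypyh rqbz
Hunk 2: at line 8 remove [ddf,qgbnn,xjjfs] add [bzue,wcv,xjk] -> 13 lines: fck qpbc gdkq kjn cjlgz opknb ikhil fewj bzue wcv xjk rypyh rqbz
Hunk 3: at line 8 remove [wcv,xjk] add [xih,byhy] -> 13 lines: fck qpbc gdkq kjn cjlgz opknb ikhil fewj bzue xih byhy rypyh rqbz

Answer: fck
qpbc
gdkq
kjn
cjlgz
opknb
ikhil
fewj
bzue
xih
byhy
rypyh
rqbz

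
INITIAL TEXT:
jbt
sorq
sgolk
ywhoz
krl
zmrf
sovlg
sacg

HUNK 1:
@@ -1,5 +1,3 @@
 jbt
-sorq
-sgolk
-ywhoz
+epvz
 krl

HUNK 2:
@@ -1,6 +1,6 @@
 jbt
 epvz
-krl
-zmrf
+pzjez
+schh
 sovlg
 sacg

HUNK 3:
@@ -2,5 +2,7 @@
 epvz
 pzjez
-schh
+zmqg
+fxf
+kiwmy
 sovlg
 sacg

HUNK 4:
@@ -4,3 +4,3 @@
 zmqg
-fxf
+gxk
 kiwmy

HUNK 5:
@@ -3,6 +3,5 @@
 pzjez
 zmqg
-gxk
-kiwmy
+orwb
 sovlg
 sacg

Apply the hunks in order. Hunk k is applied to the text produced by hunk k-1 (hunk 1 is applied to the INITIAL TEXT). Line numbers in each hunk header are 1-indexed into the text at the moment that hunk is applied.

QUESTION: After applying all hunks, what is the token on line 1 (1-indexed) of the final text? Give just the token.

Answer: jbt

Derivation:
Hunk 1: at line 1 remove [sorq,sgolk,ywhoz] add [epvz] -> 6 lines: jbt epvz krl zmrf sovlg sacg
Hunk 2: at line 1 remove [krl,zmrf] add [pzjez,schh] -> 6 lines: jbt epvz pzjez schh sovlg sacg
Hunk 3: at line 2 remove [schh] add [zmqg,fxf,kiwmy] -> 8 lines: jbt epvz pzjez zmqg fxf kiwmy sovlg sacg
Hunk 4: at line 4 remove [fxf] add [gxk] -> 8 lines: jbt epvz pzjez zmqg gxk kiwmy sovlg sacg
Hunk 5: at line 3 remove [gxk,kiwmy] add [orwb] -> 7 lines: jbt epvz pzjez zmqg orwb sovlg sacg
Final line 1: jbt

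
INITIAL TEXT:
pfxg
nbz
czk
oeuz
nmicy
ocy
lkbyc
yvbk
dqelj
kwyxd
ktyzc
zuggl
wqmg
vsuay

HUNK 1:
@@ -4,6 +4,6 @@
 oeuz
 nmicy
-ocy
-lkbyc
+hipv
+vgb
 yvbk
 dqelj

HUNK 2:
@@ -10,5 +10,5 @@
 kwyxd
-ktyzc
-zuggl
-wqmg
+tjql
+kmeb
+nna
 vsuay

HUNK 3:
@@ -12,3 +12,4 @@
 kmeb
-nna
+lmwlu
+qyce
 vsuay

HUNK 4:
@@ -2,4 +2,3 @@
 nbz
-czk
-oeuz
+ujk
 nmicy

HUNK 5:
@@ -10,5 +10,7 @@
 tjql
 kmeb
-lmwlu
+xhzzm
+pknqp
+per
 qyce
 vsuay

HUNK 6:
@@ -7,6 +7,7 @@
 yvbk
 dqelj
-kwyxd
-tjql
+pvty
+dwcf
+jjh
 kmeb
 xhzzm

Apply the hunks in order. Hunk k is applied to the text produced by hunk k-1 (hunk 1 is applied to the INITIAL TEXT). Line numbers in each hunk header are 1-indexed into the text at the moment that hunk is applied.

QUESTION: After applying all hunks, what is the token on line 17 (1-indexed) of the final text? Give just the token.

Answer: vsuay

Derivation:
Hunk 1: at line 4 remove [ocy,lkbyc] add [hipv,vgb] -> 14 lines: pfxg nbz czk oeuz nmicy hipv vgb yvbk dqelj kwyxd ktyzc zuggl wqmg vsuay
Hunk 2: at line 10 remove [ktyzc,zuggl,wqmg] add [tjql,kmeb,nna] -> 14 lines: pfxg nbz czk oeuz nmicy hipv vgb yvbk dqelj kwyxd tjql kmeb nna vsuay
Hunk 3: at line 12 remove [nna] add [lmwlu,qyce] -> 15 lines: pfxg nbz czk oeuz nmicy hipv vgb yvbk dqelj kwyxd tjql kmeb lmwlu qyce vsuay
Hunk 4: at line 2 remove [czk,oeuz] add [ujk] -> 14 lines: pfxg nbz ujk nmicy hipv vgb yvbk dqelj kwyxd tjql kmeb lmwlu qyce vsuay
Hunk 5: at line 10 remove [lmwlu] add [xhzzm,pknqp,per] -> 16 lines: pfxg nbz ujk nmicy hipv vgb yvbk dqelj kwyxd tjql kmeb xhzzm pknqp per qyce vsuay
Hunk 6: at line 7 remove [kwyxd,tjql] add [pvty,dwcf,jjh] -> 17 lines: pfxg nbz ujk nmicy hipv vgb yvbk dqelj pvty dwcf jjh kmeb xhzzm pknqp per qyce vsuay
Final line 17: vsuay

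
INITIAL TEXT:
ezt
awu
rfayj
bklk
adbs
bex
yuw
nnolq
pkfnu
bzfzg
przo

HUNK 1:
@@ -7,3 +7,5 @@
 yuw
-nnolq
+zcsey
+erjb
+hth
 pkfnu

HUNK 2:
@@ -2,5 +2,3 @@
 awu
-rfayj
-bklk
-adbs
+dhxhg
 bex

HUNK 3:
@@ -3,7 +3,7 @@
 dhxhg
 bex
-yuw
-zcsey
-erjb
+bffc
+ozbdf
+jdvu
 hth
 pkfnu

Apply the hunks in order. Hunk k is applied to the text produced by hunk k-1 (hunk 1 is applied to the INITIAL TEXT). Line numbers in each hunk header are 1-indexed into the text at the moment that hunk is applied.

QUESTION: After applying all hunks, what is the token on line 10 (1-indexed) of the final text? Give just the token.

Answer: bzfzg

Derivation:
Hunk 1: at line 7 remove [nnolq] add [zcsey,erjb,hth] -> 13 lines: ezt awu rfayj bklk adbs bex yuw zcsey erjb hth pkfnu bzfzg przo
Hunk 2: at line 2 remove [rfayj,bklk,adbs] add [dhxhg] -> 11 lines: ezt awu dhxhg bex yuw zcsey erjb hth pkfnu bzfzg przo
Hunk 3: at line 3 remove [yuw,zcsey,erjb] add [bffc,ozbdf,jdvu] -> 11 lines: ezt awu dhxhg bex bffc ozbdf jdvu hth pkfnu bzfzg przo
Final line 10: bzfzg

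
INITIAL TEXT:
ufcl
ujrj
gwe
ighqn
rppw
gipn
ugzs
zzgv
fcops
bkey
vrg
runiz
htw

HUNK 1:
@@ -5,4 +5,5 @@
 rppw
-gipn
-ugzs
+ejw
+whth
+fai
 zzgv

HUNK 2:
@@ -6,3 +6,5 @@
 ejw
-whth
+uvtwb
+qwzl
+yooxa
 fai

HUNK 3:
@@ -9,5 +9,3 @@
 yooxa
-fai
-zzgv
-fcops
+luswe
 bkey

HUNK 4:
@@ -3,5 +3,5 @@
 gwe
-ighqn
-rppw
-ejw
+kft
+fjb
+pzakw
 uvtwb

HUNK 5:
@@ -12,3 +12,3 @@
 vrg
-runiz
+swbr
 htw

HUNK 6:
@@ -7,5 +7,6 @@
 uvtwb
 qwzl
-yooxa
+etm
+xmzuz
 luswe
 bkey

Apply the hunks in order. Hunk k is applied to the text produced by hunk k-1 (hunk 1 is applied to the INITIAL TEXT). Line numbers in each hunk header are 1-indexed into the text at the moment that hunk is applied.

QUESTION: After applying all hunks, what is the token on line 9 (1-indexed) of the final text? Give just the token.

Hunk 1: at line 5 remove [gipn,ugzs] add [ejw,whth,fai] -> 14 lines: ufcl ujrj gwe ighqn rppw ejw whth fai zzgv fcops bkey vrg runiz htw
Hunk 2: at line 6 remove [whth] add [uvtwb,qwzl,yooxa] -> 16 lines: ufcl ujrj gwe ighqn rppw ejw uvtwb qwzl yooxa fai zzgv fcops bkey vrg runiz htw
Hunk 3: at line 9 remove [fai,zzgv,fcops] add [luswe] -> 14 lines: ufcl ujrj gwe ighqn rppw ejw uvtwb qwzl yooxa luswe bkey vrg runiz htw
Hunk 4: at line 3 remove [ighqn,rppw,ejw] add [kft,fjb,pzakw] -> 14 lines: ufcl ujrj gwe kft fjb pzakw uvtwb qwzl yooxa luswe bkey vrg runiz htw
Hunk 5: at line 12 remove [runiz] add [swbr] -> 14 lines: ufcl ujrj gwe kft fjb pzakw uvtwb qwzl yooxa luswe bkey vrg swbr htw
Hunk 6: at line 7 remove [yooxa] add [etm,xmzuz] -> 15 lines: ufcl ujrj gwe kft fjb pzakw uvtwb qwzl etm xmzuz luswe bkey vrg swbr htw
Final line 9: etm

Answer: etm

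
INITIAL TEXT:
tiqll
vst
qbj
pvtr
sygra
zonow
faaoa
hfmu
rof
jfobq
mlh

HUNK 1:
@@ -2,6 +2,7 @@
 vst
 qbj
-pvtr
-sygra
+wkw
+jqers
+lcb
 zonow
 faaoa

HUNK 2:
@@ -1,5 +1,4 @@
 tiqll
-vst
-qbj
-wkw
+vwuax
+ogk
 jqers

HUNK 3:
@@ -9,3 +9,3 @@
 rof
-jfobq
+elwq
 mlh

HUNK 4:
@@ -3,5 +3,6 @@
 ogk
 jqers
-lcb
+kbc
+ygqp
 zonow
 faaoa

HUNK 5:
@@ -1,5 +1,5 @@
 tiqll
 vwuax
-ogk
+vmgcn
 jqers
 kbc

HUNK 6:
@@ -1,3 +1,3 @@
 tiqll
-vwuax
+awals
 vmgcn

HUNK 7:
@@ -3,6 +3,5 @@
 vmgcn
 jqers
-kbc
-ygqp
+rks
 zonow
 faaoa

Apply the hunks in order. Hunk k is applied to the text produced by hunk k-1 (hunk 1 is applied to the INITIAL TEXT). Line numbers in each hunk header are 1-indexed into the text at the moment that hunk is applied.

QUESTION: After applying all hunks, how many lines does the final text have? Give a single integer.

Hunk 1: at line 2 remove [pvtr,sygra] add [wkw,jqers,lcb] -> 12 lines: tiqll vst qbj wkw jqers lcb zonow faaoa hfmu rof jfobq mlh
Hunk 2: at line 1 remove [vst,qbj,wkw] add [vwuax,ogk] -> 11 lines: tiqll vwuax ogk jqers lcb zonow faaoa hfmu rof jfobq mlh
Hunk 3: at line 9 remove [jfobq] add [elwq] -> 11 lines: tiqll vwuax ogk jqers lcb zonow faaoa hfmu rof elwq mlh
Hunk 4: at line 3 remove [lcb] add [kbc,ygqp] -> 12 lines: tiqll vwuax ogk jqers kbc ygqp zonow faaoa hfmu rof elwq mlh
Hunk 5: at line 1 remove [ogk] add [vmgcn] -> 12 lines: tiqll vwuax vmgcn jqers kbc ygqp zonow faaoa hfmu rof elwq mlh
Hunk 6: at line 1 remove [vwuax] add [awals] -> 12 lines: tiqll awals vmgcn jqers kbc ygqp zonow faaoa hfmu rof elwq mlh
Hunk 7: at line 3 remove [kbc,ygqp] add [rks] -> 11 lines: tiqll awals vmgcn jqers rks zonow faaoa hfmu rof elwq mlh
Final line count: 11

Answer: 11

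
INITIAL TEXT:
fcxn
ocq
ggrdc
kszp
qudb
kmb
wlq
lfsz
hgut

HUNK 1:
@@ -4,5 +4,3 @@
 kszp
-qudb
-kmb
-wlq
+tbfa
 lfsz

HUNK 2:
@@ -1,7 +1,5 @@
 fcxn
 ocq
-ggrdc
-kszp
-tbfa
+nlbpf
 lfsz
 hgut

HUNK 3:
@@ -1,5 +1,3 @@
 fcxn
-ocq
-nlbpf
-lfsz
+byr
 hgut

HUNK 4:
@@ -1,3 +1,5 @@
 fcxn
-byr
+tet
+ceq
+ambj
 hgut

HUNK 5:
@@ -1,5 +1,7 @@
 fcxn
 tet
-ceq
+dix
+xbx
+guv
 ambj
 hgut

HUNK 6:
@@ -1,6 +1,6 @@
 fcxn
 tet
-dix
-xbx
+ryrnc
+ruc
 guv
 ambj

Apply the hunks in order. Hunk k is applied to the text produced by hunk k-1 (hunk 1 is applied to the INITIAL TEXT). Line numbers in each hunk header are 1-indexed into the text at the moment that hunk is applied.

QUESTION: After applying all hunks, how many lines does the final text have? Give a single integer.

Answer: 7

Derivation:
Hunk 1: at line 4 remove [qudb,kmb,wlq] add [tbfa] -> 7 lines: fcxn ocq ggrdc kszp tbfa lfsz hgut
Hunk 2: at line 1 remove [ggrdc,kszp,tbfa] add [nlbpf] -> 5 lines: fcxn ocq nlbpf lfsz hgut
Hunk 3: at line 1 remove [ocq,nlbpf,lfsz] add [byr] -> 3 lines: fcxn byr hgut
Hunk 4: at line 1 remove [byr] add [tet,ceq,ambj] -> 5 lines: fcxn tet ceq ambj hgut
Hunk 5: at line 1 remove [ceq] add [dix,xbx,guv] -> 7 lines: fcxn tet dix xbx guv ambj hgut
Hunk 6: at line 1 remove [dix,xbx] add [ryrnc,ruc] -> 7 lines: fcxn tet ryrnc ruc guv ambj hgut
Final line count: 7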